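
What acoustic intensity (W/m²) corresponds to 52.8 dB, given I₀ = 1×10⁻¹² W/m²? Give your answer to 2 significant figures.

1.9e-07 W/m²

I/I₀ = 10^(52.8/10) = 1.905e+05, so I = 1.905e+05 × 10⁻¹² W/m².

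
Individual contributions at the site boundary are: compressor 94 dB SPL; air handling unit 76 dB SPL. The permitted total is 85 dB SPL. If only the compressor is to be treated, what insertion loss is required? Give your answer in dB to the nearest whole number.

Fixed contribution from the other source: Σ 10^(L/10) = 10^(76/10) = 3.981e+07 (76.00 dB SPL).
The limit corresponds to 10^(85/10) = 3.162e+08; subtracting the fixed part leaves 2.764e+08 for the compressor, i.e. 84.42 dB SPL.
Required insertion loss = 94 − 84.42 = 9.58 dB.

10 dB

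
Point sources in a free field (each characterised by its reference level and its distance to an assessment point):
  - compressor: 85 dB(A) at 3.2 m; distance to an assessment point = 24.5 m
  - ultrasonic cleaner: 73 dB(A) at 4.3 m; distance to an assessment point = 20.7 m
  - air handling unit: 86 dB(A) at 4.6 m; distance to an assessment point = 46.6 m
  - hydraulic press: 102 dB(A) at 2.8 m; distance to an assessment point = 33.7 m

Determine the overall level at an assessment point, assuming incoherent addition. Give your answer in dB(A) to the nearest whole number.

First find each source's level at the receiver (point-source: −20·log₁₀(r/r_ref)), then combine on an intensity basis.
compressor: 85 − 20·log₁₀(24.5/3.2) = 85 − 17.68 = 67.32 dB(A).
ultrasonic cleaner: 73 − 20·log₁₀(20.7/4.3) = 73 − 13.65 = 59.35 dB(A).
air handling unit: 86 − 20·log₁₀(46.6/4.6) = 86 − 20.11 = 65.89 dB(A).
hydraulic press: 102 − 20·log₁₀(33.7/2.8) = 102 − 21.61 = 80.39 dB(A).
Σ 10^(L/10) = 1.195e+08 → L_total = 10·log₁₀(1.195e+08) = 80.78 dB(A).

81 dB(A)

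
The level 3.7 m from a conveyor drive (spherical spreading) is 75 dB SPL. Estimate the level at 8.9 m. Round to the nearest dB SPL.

67 dB SPL

Spherical spreading from a point source gives a 20·log₁₀(r₂/r₁) drop.
L₂ = 75 − 20·log₁₀(8.9/3.7) = 75 − 7.624 = 67.38 dB SPL.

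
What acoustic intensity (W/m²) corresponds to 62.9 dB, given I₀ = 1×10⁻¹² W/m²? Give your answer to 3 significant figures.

1.95e-06 W/m²

I/I₀ = 10^(62.9/10) = 1.95e+06, so I = 1.95e+06 × 10⁻¹² W/m².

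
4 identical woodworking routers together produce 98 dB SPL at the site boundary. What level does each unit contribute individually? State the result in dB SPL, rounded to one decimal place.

92.0 dB SPL

Dividing the total intensity by 4 lowers the level by 10·log₁₀ 4 = 6.021 dB: L₁ = 98 − 6.021.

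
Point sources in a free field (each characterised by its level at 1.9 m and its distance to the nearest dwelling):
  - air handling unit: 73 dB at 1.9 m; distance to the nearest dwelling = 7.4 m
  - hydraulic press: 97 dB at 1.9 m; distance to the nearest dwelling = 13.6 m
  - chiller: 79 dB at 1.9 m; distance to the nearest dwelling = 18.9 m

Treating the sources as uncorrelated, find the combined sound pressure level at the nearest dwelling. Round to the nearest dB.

80 dB

Propagate each source to the receiver with L = L_ref − 20·log₁₀(r/r_ref), then add intensities.
air handling unit: 73 − 20·log₁₀(7.4/1.9) = 73 − 11.81 = 61.19 dB.
hydraulic press: 97 − 20·log₁₀(13.6/1.9) = 97 − 17.10 = 79.90 dB.
chiller: 79 − 20·log₁₀(18.9/1.9) = 79 − 19.95 = 59.05 dB.
Σ 10^(L/10) = 9.994e+07 → L_total = 10·log₁₀(9.994e+07) = 80.00 dB.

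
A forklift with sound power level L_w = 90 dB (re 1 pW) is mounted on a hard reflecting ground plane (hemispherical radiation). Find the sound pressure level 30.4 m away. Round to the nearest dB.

The power spreads over a hemisphere of area 2π·r², so L_p = L_w − 10·log₁₀(2π·r²).
2π·r² = 5807 m², 10·log₁₀ of that is 37.639 dB.
L_p = 90 − 37.639 = 52.36 dB.

52 dB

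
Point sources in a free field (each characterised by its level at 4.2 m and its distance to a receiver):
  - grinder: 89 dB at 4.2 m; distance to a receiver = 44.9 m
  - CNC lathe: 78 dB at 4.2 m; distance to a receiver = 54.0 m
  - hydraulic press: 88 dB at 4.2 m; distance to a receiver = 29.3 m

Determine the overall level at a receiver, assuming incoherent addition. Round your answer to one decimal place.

73.1 dB

Apply inverse-square spreading to bring every level to the receiver, then sum 10^(L/10).
grinder: 89 − 20·log₁₀(44.9/4.2) = 89 − 20.58 = 68.42 dB.
CNC lathe: 78 − 20·log₁₀(54.0/4.2) = 78 − 22.18 = 55.82 dB.
hydraulic press: 88 − 20·log₁₀(29.3/4.2) = 88 − 16.87 = 71.13 dB.
Σ 10^(L/10) = 2.030e+07 → L_total = 10·log₁₀(2.030e+07) = 73.07 dB.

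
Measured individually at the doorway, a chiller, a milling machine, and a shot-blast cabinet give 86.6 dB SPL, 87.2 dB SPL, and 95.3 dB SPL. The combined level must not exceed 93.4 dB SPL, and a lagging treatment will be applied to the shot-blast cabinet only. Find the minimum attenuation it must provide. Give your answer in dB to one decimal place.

4.5 dB

The untreated sources together contribute 10^(86.6/10) + 10^(87.2/10) = 9.819e+08, i.e. 89.92 dB SPL.
To meet 93.4 dB SPL overall, the treated shot-blast cabinet may contribute at most 10^(93.4/10) − 9.819e+08 = 1.206e+09, i.e. 90.81 dB SPL.
So the shot-blast cabinet must be reduced from 95.3 to 90.81 dB SPL: IL = 4.49 dB.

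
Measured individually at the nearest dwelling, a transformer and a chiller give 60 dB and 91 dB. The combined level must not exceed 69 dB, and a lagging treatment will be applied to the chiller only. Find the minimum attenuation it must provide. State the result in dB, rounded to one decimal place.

Everything except the chiller sums to 10^(60/10) = 1.000e+06 in linear terms, 60.00 dB.
To meet 69 dB overall, the treated chiller may contribute at most 10^(69/10) − 1.000e+06 = 6.943e+06, i.e. 68.42 dB.
So the chiller must be reduced from 91 to 68.42 dB: IL = 22.58 dB.

22.6 dB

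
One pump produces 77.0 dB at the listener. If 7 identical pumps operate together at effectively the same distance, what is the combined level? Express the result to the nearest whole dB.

85 dB

L_total = L₁ + 10·log₁₀ N for N identical incoherent sources.
L_total = 77.0 + 10·log₁₀(7) = 77.0 + 8.451 = 85.45 dB.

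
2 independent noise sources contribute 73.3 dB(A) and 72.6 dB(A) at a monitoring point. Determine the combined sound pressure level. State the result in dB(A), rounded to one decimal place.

Incoherent sources combine by intensity addition: L_total = 10·log₁₀(Σ 10^(L_i/10)).
Σ 10^(L/10) = 10^(73.3/10) + 10^(72.6/10) = 3.958e+07.
L_total = 10·log₁₀(3.958e+07) = 75.97 dB(A).

76.0 dB(A)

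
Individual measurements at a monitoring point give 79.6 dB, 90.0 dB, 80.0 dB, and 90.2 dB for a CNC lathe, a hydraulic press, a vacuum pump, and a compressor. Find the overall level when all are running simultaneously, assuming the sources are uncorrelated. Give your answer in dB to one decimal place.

93.5 dB

For uncorrelated sources the intensities add, so convert each level to linear form, sum, and take 10·log₁₀ of the total.
Σ 10^(L/10) = 10^(79.6/10) + 10^(90.0/10) + 10^(80.0/10) + 10^(90.2/10) = 2.238e+09.
L_total = 10·log₁₀(2.238e+09) = 93.50 dB.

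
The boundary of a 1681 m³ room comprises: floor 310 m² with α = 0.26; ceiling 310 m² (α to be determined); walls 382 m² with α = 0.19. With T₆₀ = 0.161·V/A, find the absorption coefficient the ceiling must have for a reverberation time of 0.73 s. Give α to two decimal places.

0.70

From T₆₀ = 0.161·V/A, the target T₆₀ = 0.73 s needs A = 0.161·1681/0.73 = 370.74 m².
Absorption from the other surfaces = 310·0.26 + 382·0.19 = 153.18 m², so the ceiling must supply 217.56 m² over 310 m².
α = 217.56/310 = 0.702.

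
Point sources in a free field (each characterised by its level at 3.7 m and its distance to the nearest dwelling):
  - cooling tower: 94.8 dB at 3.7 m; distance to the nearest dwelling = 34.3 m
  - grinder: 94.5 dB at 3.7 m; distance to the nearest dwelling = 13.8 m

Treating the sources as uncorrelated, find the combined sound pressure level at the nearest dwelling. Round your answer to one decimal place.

83.8 dB

First find each source's level at the receiver (point-source: −20·log₁₀(r/r_ref)), then combine on an intensity basis.
cooling tower: 94.8 − 20·log₁₀(34.3/3.7) = 94.8 − 19.34 = 75.46 dB.
grinder: 94.5 − 20·log₁₀(13.8/3.7) = 94.5 − 11.43 = 83.07 dB.
Σ 10^(L/10) = 2.377e+08 → L_total = 10·log₁₀(2.377e+08) = 83.76 dB.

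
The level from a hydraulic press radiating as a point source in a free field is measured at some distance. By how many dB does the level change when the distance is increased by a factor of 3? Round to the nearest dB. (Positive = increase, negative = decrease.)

-10 dB

A point source loses 6 dB per doubling of distance; generally ΔL = −20·log₁₀(r₂/r₁).
ΔL = −20·log₁₀(3) = -9.54 dB.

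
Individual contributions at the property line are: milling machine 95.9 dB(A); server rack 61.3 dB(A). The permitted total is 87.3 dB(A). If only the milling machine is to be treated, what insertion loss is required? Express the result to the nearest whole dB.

9 dB

The untreated sources together contribute 10^(61.3/10) = 1.349e+06, i.e. 61.30 dB(A).
To meet 87.3 dB(A) overall, the treated milling machine may contribute at most 10^(87.3/10) − 1.349e+06 = 5.357e+08, i.e. 87.29 dB(A).
Required insertion loss = 95.9 − 87.29 = 8.61 dB.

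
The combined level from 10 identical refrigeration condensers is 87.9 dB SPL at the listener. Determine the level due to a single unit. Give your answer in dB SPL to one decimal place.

77.9 dB SPL

Dividing the total intensity by 10 lowers the level by 10·log₁₀ 10 = 10.000 dB: L₁ = 87.9 − 10.000.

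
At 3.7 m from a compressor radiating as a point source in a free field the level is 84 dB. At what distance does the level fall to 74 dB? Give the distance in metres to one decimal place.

For a point source L₁ − L₂ = 20·log₁₀(r₂/r₁), so r₂ = r₁·10^((L₁−L₂)/20).
r₂ = 3.7·10^((84−74)/20) = 3.7·10^(10.0/20) = 11.70 m.

11.7 m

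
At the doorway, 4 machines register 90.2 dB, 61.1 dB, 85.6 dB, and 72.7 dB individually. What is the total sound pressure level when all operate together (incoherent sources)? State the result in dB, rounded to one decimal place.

For uncorrelated sources the intensities add, so convert each level to linear form, sum, and take 10·log₁₀ of the total.
Σ 10^(L/10) = 10^(90.2/10) + 10^(61.1/10) + 10^(85.6/10) + 10^(72.7/10) = 1.430e+09.
L_total = 10·log₁₀(1.430e+09) = 91.55 dB.

91.6 dB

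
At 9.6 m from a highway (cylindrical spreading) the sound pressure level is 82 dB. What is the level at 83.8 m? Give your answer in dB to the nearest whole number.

Cylindrical spreading from a line source gives a 10·log₁₀(r₂/r₁) drop.
L₂ = 82 − 10·log₁₀(83.8/9.6) = 82 − 9.410 = 72.59 dB.

73 dB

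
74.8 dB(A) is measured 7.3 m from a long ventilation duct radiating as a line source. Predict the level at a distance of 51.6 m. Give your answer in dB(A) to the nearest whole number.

66 dB(A)

Cylindrical spreading from a line source gives a 10·log₁₀(r₂/r₁) drop.
L₂ = 74.8 − 10·log₁₀(51.6/7.3) = 74.8 − 8.493 = 66.31 dB(A).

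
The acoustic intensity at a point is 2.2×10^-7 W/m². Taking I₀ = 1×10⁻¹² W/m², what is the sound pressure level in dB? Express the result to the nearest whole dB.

Dividing by I₀ shifts the exponent by 12: I/I₀ = 2.2×10^5.
L = 10·(0.3424 + 5) = 53.42 dB.

53 dB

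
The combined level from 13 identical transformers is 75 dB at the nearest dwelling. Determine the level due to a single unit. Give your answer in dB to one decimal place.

63.9 dB

13 equal contributions raise the level by 10·log₁₀ 13 = 11.139 dB, so each unit alone gives 75 − 11.139.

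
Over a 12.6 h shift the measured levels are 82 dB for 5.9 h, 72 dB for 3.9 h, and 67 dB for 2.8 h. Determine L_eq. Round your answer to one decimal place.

79.0 dB

The energy average is taken in the linear domain: L_eq = 10·log₁₀[(Σ tᵢ·10^(Lᵢ/10))/T], T = 12.6 h.
Σ tᵢ·10^(Lᵢ/10) = 5.9·10^(82/10) + 3.9·10^(72/10) + 2.8·10^(67/10) = 1.011e+09.
L_eq = 10·log₁₀(1.011e+09/12.6) = 79.04 dB.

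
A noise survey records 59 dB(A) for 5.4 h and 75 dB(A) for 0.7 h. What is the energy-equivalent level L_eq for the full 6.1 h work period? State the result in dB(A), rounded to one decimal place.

66.4 dB(A)

L_eq = 10·log₁₀[(1/T)·Σ tᵢ·10^(Lᵢ/10)] with T = 6.1 h.
Σ tᵢ·10^(Lᵢ/10) = 5.4·10^(59/10) + 0.7·10^(75/10) = 2.643e+07.
L_eq = 10·log₁₀(2.643e+07/6.1) = 66.37 dB(A).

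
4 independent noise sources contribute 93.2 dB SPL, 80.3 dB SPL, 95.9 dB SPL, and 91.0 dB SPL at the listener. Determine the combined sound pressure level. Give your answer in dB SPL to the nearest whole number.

99 dB SPL

Incoherent sources combine by intensity addition: L_total = 10·log₁₀(Σ 10^(L_i/10)).
Σ 10^(L/10) = 10^(93.2/10) + 10^(80.3/10) + 10^(95.9/10) + 10^(91.0/10) = 7.346e+09.
L_total = 10·log₁₀(7.346e+09) = 98.66 dB SPL.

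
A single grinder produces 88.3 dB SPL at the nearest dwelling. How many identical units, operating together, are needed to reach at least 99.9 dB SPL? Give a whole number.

15

The shortfall is 99.9 − 88.3 = 11.6 dB, and N units add 10·log₁₀ N, so need 10·log₁₀ N ≥ 11.6.
N ≥ 10^(11.6/10) = 14.454, so N = 15.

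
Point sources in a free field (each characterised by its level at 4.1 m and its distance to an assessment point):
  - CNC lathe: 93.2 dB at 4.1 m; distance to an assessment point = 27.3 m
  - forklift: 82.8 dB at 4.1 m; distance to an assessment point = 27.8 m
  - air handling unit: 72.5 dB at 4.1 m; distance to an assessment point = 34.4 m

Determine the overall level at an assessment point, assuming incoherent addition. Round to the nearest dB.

77 dB

Apply inverse-square spreading to bring every level to the receiver, then sum 10^(L/10).
CNC lathe: 93.2 − 20·log₁₀(27.3/4.1) = 93.2 − 16.47 = 76.73 dB.
forklift: 82.8 − 20·log₁₀(27.8/4.1) = 82.8 − 16.63 = 66.17 dB.
air handling unit: 72.5 − 20·log₁₀(34.4/4.1) = 72.5 − 18.48 = 54.02 dB.
Σ 10^(L/10) = 5.152e+07 → L_total = 10·log₁₀(5.152e+07) = 77.12 dB.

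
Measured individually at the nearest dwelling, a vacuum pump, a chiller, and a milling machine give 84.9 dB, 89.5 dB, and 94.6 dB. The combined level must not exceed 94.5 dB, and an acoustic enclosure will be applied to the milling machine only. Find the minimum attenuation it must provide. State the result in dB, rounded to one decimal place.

2.5 dB

Everything except the milling machine sums to 10^(84.9/10) + 10^(89.5/10) = 1.200e+09 in linear terms, 90.79 dB.
The limit corresponds to 10^(94.5/10) = 2.818e+09; subtracting the fixed part leaves 1.618e+09 for the milling machine, i.e. 92.09 dB.
So the milling machine must be reduced from 94.6 to 92.09 dB: IL = 2.51 dB.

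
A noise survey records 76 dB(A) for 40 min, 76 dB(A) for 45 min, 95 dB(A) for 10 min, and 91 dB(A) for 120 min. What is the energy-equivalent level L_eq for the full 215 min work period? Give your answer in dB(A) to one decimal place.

Weight each interval's intensity by its duration and average over T = 215 min:
Σ tᵢ·10^(Lᵢ/10) = 40·10^(76/10) + 45·10^(76/10) + 10·10^(95/10) + 120·10^(91/10) = 1.861e+11.
L_eq = 10·log₁₀(1.861e+11/215) = 89.37 dB(A).

89.4 dB(A)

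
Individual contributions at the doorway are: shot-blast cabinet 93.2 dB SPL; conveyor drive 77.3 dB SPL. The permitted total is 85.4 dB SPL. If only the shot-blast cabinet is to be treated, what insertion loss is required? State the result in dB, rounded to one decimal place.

8.5 dB

The untreated sources together contribute 10^(77.3/10) = 5.370e+07, i.e. 77.30 dB SPL.
To meet 85.4 dB SPL overall, the treated shot-blast cabinet may contribute at most 10^(85.4/10) − 5.370e+07 = 2.930e+08, i.e. 84.67 dB SPL.
Required insertion loss = 93.2 − 84.67 = 8.53 dB.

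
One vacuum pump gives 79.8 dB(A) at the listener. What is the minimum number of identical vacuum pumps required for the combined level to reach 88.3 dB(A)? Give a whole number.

N identical sources give L₁ + 10·log₁₀ N, so require 10·log₁₀ N ≥ 88.3 − 79.8 = 8.5 dB.
N ≥ 10^(8.5/10) = 7.079, so N = 8.

8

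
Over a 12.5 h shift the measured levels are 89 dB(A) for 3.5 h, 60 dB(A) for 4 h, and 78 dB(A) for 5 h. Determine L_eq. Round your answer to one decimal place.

83.9 dB(A)

The energy average is taken in the linear domain: L_eq = 10·log₁₀[(Σ tᵢ·10^(Lᵢ/10))/T], T = 12.5 h.
Σ tᵢ·10^(Lᵢ/10) = 3.5·10^(89/10) + 4·10^(60/10) + 5·10^(78/10) = 3.100e+09.
L_eq = 10·log₁₀(3.100e+09/12.5) = 83.94 dB(A).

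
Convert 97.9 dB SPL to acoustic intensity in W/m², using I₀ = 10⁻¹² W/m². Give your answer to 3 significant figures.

L = 10·log₁₀(I/I₀) ⇒ I = I₀·10^(L/10) = 10⁻¹² × 10^9.79.

0.00617 W/m²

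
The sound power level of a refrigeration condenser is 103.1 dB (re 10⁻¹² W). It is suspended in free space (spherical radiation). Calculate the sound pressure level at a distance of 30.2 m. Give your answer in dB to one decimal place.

62.5 dB

The power spreads over a sphere of area 4π·r², so L_p = L_w − 10·log₁₀(4π·r²).
4π·r² = 1.146e+04 m², 10·log₁₀ of that is 40.592 dB.
L_p = 103.1 − 40.592 = 62.51 dB.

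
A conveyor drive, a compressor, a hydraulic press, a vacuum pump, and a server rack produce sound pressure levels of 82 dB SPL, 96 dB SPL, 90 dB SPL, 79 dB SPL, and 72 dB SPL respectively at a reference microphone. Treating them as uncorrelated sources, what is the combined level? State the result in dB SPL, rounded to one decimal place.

Incoherent sources combine by intensity addition: L_total = 10·log₁₀(Σ 10^(L_i/10)).
Σ 10^(L/10) = 10^(82/10) + 10^(96/10) + 10^(90/10) + 10^(79/10) + 10^(72/10) = 5.235e+09.
L_total = 10·log₁₀(5.235e+09) = 97.19 dB SPL.

97.2 dB SPL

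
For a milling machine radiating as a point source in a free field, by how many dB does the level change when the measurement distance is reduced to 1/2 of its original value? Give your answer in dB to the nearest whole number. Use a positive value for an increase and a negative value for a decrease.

A point source loses 6 dB per doubling of distance; generally ΔL = −20·log₁₀(r₂/r₁).
ΔL = −20·log₁₀(0.5) = +6.02 dB.

+6 dB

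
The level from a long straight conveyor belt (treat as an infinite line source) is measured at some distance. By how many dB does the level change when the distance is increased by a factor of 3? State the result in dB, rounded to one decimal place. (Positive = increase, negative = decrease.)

Line-source spreading: ΔL = −10·log₁₀(r₂/r₁).
ΔL = −10·log₁₀(3) = -4.77 dB.

-4.8 dB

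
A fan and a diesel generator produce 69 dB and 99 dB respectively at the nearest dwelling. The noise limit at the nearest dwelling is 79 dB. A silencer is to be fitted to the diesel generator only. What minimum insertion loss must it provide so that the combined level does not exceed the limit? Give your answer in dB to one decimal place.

20.5 dB

The untreated sources together contribute 10^(69/10) = 7.943e+06, i.e. 69.00 dB.
The limit corresponds to 10^(79/10) = 7.943e+07; subtracting the fixed part leaves 7.149e+07 for the diesel generator, i.e. 78.54 dB.
So the diesel generator must be reduced from 99 to 78.54 dB: IL = 20.46 dB.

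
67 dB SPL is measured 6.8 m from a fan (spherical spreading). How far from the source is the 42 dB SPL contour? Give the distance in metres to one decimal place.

120.9 m

For a point source L₁ − L₂ = 20·log₁₀(r₂/r₁), so r₂ = r₁·10^((L₁−L₂)/20).
r₂ = 6.8·10^((67−42)/20) = 6.8·10^(25.0/20) = 120.92 m.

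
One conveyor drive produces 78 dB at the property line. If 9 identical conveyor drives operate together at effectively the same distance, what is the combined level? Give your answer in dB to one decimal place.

With 9 equal, uncorrelated contributions the intensity is 9× that of one unit, giving a rise of 10·log₁₀ 9.
L_total = 78 + 10·log₁₀(9) = 78 + 9.542 = 87.54 dB.

87.5 dB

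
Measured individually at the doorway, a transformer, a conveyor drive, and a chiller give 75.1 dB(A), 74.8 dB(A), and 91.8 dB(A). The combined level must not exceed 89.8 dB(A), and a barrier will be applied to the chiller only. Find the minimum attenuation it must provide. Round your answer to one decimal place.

Fixed contribution from the other sources: Σ 10^(L/10) = 10^(75.1/10) + 10^(74.8/10) = 6.256e+07 (77.96 dB(A)).
The limit corresponds to 10^(89.8/10) = 9.550e+08; subtracting the fixed part leaves 8.924e+08 for the chiller, i.e. 89.51 dB(A).
Required insertion loss = 91.8 − 89.51 = 2.29 dB.

2.3 dB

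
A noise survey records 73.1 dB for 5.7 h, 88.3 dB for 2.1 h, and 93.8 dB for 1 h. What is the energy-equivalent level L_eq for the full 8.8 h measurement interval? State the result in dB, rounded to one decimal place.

L_eq = 10·log₁₀[(1/T)·Σ tᵢ·10^(Lᵢ/10)] with T = 8.8 h.
Σ tᵢ·10^(Lᵢ/10) = 5.7·10^(73.1/10) + 2.1·10^(88.3/10) + 1·10^(93.8/10) = 3.935e+09.
L_eq = 10·log₁₀(3.935e+09/8.8) = 86.50 dB.

86.5 dB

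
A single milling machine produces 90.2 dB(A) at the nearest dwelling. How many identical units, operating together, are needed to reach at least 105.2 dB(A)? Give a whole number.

Need L₁ + 10·log₁₀ N ≥ 105.2, i.e. log₁₀ N ≥ 1.50.
N ≥ 10^(15.0/10) = 31.623, so N = 32.

32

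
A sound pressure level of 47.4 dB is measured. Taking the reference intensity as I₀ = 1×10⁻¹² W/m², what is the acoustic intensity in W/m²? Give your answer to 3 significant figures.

5.50e-08 W/m²

I/I₀ = 10^(47.4/10) = 5.495e+04, so I = 5.495e+04 × 10⁻¹² W/m².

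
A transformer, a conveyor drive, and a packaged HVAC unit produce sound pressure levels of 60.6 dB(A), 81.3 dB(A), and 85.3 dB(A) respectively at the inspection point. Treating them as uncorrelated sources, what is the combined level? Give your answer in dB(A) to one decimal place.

For uncorrelated sources the intensities add, so convert each level to linear form, sum, and take 10·log₁₀ of the total.
Σ 10^(L/10) = 10^(60.6/10) + 10^(81.3/10) + 10^(85.3/10) = 4.749e+08.
L_total = 10·log₁₀(4.749e+08) = 86.77 dB(A).

86.8 dB(A)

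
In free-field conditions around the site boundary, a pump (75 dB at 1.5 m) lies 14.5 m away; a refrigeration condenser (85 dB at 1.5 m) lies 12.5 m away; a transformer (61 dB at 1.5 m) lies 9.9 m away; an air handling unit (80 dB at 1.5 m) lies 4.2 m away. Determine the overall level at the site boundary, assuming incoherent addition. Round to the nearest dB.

Propagate each source to the receiver with L = L_ref − 20·log₁₀(r/r_ref), then add intensities.
pump: 75 − 20·log₁₀(14.5/1.5) = 75 − 19.71 = 55.29 dB.
refrigeration condenser: 85 − 20·log₁₀(12.5/1.5) = 85 − 18.42 = 66.58 dB.
transformer: 61 − 20·log₁₀(9.9/1.5) = 61 − 16.39 = 44.61 dB.
air handling unit: 80 − 20·log₁₀(4.2/1.5) = 80 − 8.94 = 71.06 dB.
Σ 10^(L/10) = 1.768e+07 → L_total = 10·log₁₀(1.768e+07) = 72.47 dB.

72 dB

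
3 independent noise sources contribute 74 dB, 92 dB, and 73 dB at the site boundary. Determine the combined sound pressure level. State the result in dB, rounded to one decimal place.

Incoherent sources combine by intensity addition: L_total = 10·log₁₀(Σ 10^(L_i/10)).
Σ 10^(L/10) = 10^(74/10) + 10^(92/10) + 10^(73/10) = 1.630e+09.
L_total = 10·log₁₀(1.630e+09) = 92.12 dB.

92.1 dB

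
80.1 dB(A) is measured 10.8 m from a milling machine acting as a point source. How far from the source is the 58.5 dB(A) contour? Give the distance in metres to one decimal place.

For a point source L₁ − L₂ = 20·log₁₀(r₂/r₁), so r₂ = r₁·10^((L₁−L₂)/20).
r₂ = 10.8·10^((80.1−58.5)/20) = 10.8·10^(21.6/20) = 129.84 m.

129.8 m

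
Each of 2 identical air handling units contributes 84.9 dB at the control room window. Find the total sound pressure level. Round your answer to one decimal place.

87.9 dB

With 2 equal, uncorrelated contributions the intensity is 2× that of one unit, giving a rise of 10·log₁₀ 2.
L_total = 84.9 + 10·log₁₀(2) = 84.9 + 3.010 = 87.91 dB.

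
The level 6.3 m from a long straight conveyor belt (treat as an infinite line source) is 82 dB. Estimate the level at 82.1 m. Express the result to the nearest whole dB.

For a line source, L₂ = L₁ − 10·log₁₀(r₂/r₁).
L₂ = 82 − 10·log₁₀(82.1/6.3) = 82 − 11.150 = 70.85 dB.

71 dB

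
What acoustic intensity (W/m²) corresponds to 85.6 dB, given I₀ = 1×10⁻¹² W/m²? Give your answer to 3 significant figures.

I/I₀ = 10^(85.6/10) = 3.631e+08, so I = 3.631e+08 × 10⁻¹² W/m².

0.000363 W/m²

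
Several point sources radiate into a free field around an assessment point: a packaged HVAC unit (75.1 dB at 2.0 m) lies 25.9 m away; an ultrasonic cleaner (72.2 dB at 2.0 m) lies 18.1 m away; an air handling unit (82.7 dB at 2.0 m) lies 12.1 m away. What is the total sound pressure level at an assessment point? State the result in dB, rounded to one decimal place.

Propagate each source to the receiver with L = L_ref − 20·log₁₀(r/r_ref), then add intensities.
packaged HVAC unit: 75.1 − 20·log₁₀(25.9/2.0) = 75.1 − 22.25 = 52.85 dB.
ultrasonic cleaner: 72.2 − 20·log₁₀(18.1/2.0) = 72.2 − 19.13 = 53.07 dB.
air handling unit: 82.7 − 20·log₁₀(12.1/2.0) = 82.7 − 15.64 = 67.06 dB.
Σ 10^(L/10) = 5.483e+06 → L_total = 10·log₁₀(5.483e+06) = 67.39 dB.

67.4 dB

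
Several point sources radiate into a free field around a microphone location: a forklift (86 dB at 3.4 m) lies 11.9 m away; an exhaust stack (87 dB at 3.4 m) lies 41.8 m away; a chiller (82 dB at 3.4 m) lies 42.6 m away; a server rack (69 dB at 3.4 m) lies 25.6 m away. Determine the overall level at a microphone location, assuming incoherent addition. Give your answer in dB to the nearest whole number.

76 dB

First find each source's level at the receiver (point-source: −20·log₁₀(r/r_ref)), then combine on an intensity basis.
forklift: 86 − 20·log₁₀(11.9/3.4) = 86 − 10.88 = 75.12 dB.
exhaust stack: 87 − 20·log₁₀(41.8/3.4) = 87 − 21.79 = 65.21 dB.
chiller: 82 − 20·log₁₀(42.6/3.4) = 82 − 21.96 = 60.04 dB.
server rack: 69 − 20·log₁₀(25.6/3.4) = 69 − 17.54 = 51.46 dB.
Σ 10^(L/10) = 3.696e+07 → L_total = 10·log₁₀(3.696e+07) = 75.68 dB.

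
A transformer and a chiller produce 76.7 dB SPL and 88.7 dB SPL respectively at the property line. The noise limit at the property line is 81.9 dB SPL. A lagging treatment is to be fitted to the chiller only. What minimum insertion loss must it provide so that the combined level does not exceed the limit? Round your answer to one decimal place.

8.4 dB

The untreated sources together contribute 10^(76.7/10) = 4.677e+07, i.e. 76.70 dB SPL.
The limit corresponds to 10^(81.9/10) = 1.549e+08; subtracting the fixed part leaves 1.081e+08 for the chiller, i.e. 80.34 dB SPL.
Required insertion loss = 88.7 − 80.34 = 8.36 dB.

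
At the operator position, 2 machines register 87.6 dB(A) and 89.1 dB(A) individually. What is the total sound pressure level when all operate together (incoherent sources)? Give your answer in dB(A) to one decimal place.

Incoherent sources combine by intensity addition: L_total = 10·log₁₀(Σ 10^(L_i/10)).
Σ 10^(L/10) = 10^(87.6/10) + 10^(89.1/10) = 1.388e+09.
L_total = 10·log₁₀(1.388e+09) = 91.42 dB(A).

91.4 dB(A)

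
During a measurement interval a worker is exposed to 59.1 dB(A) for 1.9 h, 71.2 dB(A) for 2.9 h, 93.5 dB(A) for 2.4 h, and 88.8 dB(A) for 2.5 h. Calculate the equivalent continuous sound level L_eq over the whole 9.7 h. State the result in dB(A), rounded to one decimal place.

88.8 dB(A)

Weight each interval's intensity by its duration and average over T = 9.7 h:
Σ tᵢ·10^(Lᵢ/10) = 1.9·10^(59.1/10) + 2.9·10^(71.2/10) + 2.4·10^(93.5/10) + 2.5·10^(88.8/10) = 7.309e+09.
L_eq = 10·log₁₀(7.309e+09/9.7) = 88.77 dB(A).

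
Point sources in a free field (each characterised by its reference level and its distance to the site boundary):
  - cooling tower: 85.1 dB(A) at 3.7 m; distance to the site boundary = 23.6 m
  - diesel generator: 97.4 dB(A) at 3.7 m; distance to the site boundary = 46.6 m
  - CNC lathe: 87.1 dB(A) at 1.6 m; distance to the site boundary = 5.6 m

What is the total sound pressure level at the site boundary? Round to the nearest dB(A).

First find each source's level at the receiver (point-source: −20·log₁₀(r/r_ref)), then combine on an intensity basis.
cooling tower: 85.1 − 20·log₁₀(23.6/3.7) = 85.1 − 16.09 = 69.01 dB(A).
diesel generator: 97.4 − 20·log₁₀(46.6/3.7) = 97.4 − 22.00 = 75.40 dB(A).
CNC lathe: 87.1 − 20·log₁₀(5.6/1.6) = 87.1 − 10.88 = 76.22 dB(A).
Σ 10^(L/10) = 8.446e+07 → L_total = 10·log₁₀(8.446e+07) = 79.27 dB(A).

79 dB(A)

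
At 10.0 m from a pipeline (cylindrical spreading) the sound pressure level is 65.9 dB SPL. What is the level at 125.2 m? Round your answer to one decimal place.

Cylindrical spreading from a line source gives a 10·log₁₀(r₂/r₁) drop.
L₂ = 65.9 − 10·log₁₀(125.2/10.0) = 65.9 − 10.976 = 54.92 dB SPL.

54.9 dB SPL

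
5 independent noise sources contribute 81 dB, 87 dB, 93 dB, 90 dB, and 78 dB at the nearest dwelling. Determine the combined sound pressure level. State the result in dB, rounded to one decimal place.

Incoherent sources combine by intensity addition: L_total = 10·log₁₀(Σ 10^(L_i/10)).
Σ 10^(L/10) = 10^(81/10) + 10^(87/10) + 10^(93/10) + 10^(90/10) + 10^(78/10) = 3.685e+09.
L_total = 10·log₁₀(3.685e+09) = 95.66 dB.

95.7 dB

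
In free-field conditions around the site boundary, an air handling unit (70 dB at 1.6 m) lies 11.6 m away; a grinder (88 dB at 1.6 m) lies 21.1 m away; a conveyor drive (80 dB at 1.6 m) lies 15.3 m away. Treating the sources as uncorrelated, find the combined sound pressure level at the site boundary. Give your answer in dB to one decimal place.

66.9 dB

Apply inverse-square spreading to bring every level to the receiver, then sum 10^(L/10).
air handling unit: 70 − 20·log₁₀(11.6/1.6) = 70 − 17.21 = 52.79 dB.
grinder: 88 − 20·log₁₀(21.1/1.6) = 88 − 22.40 = 65.60 dB.
conveyor drive: 80 − 20·log₁₀(15.3/1.6) = 80 − 19.61 = 60.39 dB.
Σ 10^(L/10) = 4.912e+06 → L_total = 10·log₁₀(4.912e+06) = 66.91 dB.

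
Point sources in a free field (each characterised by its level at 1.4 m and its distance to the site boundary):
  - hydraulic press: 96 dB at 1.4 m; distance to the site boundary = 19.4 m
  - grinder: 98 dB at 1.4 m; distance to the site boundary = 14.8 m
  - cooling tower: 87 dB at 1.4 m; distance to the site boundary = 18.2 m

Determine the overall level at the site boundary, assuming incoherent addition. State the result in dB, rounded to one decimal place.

Propagate each source to the receiver with L = L_ref − 20·log₁₀(r/r_ref), then add intensities.
hydraulic press: 96 − 20·log₁₀(19.4/1.4) = 96 − 22.83 = 73.17 dB.
grinder: 98 − 20·log₁₀(14.8/1.4) = 98 − 20.48 = 77.52 dB.
cooling tower: 87 − 20·log₁₀(18.2/1.4) = 87 − 22.28 = 64.72 dB.
Σ 10^(L/10) = 8.016e+07 → L_total = 10·log₁₀(8.016e+07) = 79.04 dB.

79.0 dB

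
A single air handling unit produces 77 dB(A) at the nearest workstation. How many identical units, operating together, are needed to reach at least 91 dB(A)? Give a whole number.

The shortfall is 91 − 77 = 14.0 dB, and N units add 10·log₁₀ N, so need 10·log₁₀ N ≥ 14.0.
N ≥ 10^(14.0/10) = 25.119, so N = 26.

26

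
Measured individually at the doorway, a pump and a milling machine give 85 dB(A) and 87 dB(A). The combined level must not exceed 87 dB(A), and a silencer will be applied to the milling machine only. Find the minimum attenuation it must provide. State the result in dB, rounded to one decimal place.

The untreated sources together contribute 10^(85/10) = 3.162e+08, i.e. 85.00 dB(A).
To meet 87 dB(A) overall, the treated milling machine may contribute at most 10^(87/10) − 3.162e+08 = 1.850e+08, i.e. 82.67 dB(A).
Required insertion loss = 87 − 82.67 = 4.33 dB.

4.3 dB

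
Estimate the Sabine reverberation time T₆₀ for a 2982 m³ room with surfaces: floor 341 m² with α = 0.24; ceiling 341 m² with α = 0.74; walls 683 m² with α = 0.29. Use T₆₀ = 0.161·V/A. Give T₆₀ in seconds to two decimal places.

Total absorption A = 341·0.24 + 341·0.74 + 683·0.29 = 532.25 m² sabins.
T₆₀ = 0.161 × 2982 / 532.25 = 0.902 s.

0.90 s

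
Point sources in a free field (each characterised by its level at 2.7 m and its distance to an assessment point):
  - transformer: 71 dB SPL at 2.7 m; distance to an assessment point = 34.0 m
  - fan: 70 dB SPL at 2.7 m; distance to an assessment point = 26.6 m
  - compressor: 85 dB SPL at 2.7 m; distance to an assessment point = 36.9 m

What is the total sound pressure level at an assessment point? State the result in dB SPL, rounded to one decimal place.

62.7 dB SPL

First find each source's level at the receiver (point-source: −20·log₁₀(r/r_ref)), then combine on an intensity basis.
transformer: 71 − 20·log₁₀(34.0/2.7) = 71 − 22.00 = 49.00 dB SPL.
fan: 70 − 20·log₁₀(26.6/2.7) = 70 − 19.87 = 50.13 dB SPL.
compressor: 85 − 20·log₁₀(36.9/2.7) = 85 − 22.71 = 62.29 dB SPL.
Σ 10^(L/10) = 1.875e+06 → L_total = 10·log₁₀(1.875e+06) = 62.73 dB SPL.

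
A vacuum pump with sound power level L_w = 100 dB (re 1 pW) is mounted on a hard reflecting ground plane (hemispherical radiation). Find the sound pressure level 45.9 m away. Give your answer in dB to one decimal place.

58.8 dB

Free-field hemispherical radiation: L_p = L_w − 10·log₁₀(2π·r²), r = 45.9 m.
2π·r² = 1.324e+04 m², 10·log₁₀ of that is 41.218 dB.
L_p = 100 − 41.218 = 58.78 dB.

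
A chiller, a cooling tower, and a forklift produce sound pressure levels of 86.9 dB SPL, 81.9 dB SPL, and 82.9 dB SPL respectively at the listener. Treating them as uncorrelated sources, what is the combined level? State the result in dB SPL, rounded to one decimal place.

For uncorrelated sources the intensities add, so convert each level to linear form, sum, and take 10·log₁₀ of the total.
Σ 10^(L/10) = 10^(86.9/10) + 10^(81.9/10) + 10^(82.9/10) = 8.396e+08.
L_total = 10·log₁₀(8.396e+08) = 89.24 dB SPL.

89.2 dB SPL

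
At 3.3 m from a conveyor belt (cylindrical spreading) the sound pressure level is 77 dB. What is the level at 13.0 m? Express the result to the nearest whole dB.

71 dB

Cylindrical spreading from a line source gives a 10·log₁₀(r₂/r₁) drop.
L₂ = 77 − 10·log₁₀(13.0/3.3) = 77 − 5.954 = 71.05 dB.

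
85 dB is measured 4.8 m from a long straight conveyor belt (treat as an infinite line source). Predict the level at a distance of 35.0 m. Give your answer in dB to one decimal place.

For a line source, L₂ = L₁ − 10·log₁₀(r₂/r₁).
L₂ = 85 − 10·log₁₀(35.0/4.8) = 85 − 8.628 = 76.37 dB.

76.4 dB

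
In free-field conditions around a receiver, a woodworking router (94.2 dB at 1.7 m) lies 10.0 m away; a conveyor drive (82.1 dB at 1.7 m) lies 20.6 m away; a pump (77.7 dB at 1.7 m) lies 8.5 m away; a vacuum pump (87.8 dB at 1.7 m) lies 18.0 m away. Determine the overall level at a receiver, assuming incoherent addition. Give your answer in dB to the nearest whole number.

79 dB

Apply inverse-square spreading to bring every level to the receiver, then sum 10^(L/10).
woodworking router: 94.2 − 20·log₁₀(10.0/1.7) = 94.2 − 15.39 = 78.81 dB.
conveyor drive: 82.1 − 20·log₁₀(20.6/1.7) = 82.1 − 21.67 = 60.43 dB.
pump: 77.7 − 20·log₁₀(8.5/1.7) = 77.7 − 13.98 = 63.72 dB.
vacuum pump: 87.8 − 20·log₁₀(18.0/1.7) = 87.8 − 20.50 = 67.30 dB.
Σ 10^(L/10) = 8.485e+07 → L_total = 10·log₁₀(8.485e+07) = 79.29 dB.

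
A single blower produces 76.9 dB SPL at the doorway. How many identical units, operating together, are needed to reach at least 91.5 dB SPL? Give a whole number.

29

The shortfall is 91.5 − 76.9 = 14.6 dB, and N units add 10·log₁₀ N, so need 10·log₁₀ N ≥ 14.6.
N ≥ 10^(14.6/10) = 28.840, so N = 29.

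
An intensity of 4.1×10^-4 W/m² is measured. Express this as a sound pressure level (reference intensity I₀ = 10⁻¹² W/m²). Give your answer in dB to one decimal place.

86.1 dB

I/I₀ = 4.1×10^-4/10⁻¹² = 4.1×10^8, and L = 10·log₁₀(I/I₀).
L = 10·(0.6128 + 8) = 86.13 dB.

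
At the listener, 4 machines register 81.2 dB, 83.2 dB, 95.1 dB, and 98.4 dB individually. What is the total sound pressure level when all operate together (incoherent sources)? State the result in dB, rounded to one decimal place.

100.2 dB

Incoherent sources combine by intensity addition: L_total = 10·log₁₀(Σ 10^(L_i/10)).
Σ 10^(L/10) = 10^(81.2/10) + 10^(83.2/10) + 10^(95.1/10) + 10^(98.4/10) = 1.050e+10.
L_total = 10·log₁₀(1.050e+10) = 100.21 dB.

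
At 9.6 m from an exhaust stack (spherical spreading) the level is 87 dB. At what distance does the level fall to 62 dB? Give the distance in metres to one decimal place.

For a point source L₁ − L₂ = 20·log₁₀(r₂/r₁), so r₂ = r₁·10^((L₁−L₂)/20).
r₂ = 9.6·10^((87−62)/20) = 9.6·10^(25.0/20) = 170.71 m.

170.7 m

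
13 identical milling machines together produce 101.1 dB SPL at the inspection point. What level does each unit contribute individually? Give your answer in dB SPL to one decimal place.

90.0 dB SPL

Dividing the total intensity by 13 lowers the level by 10·log₁₀ 13 = 11.139 dB: L₁ = 101.1 − 11.139.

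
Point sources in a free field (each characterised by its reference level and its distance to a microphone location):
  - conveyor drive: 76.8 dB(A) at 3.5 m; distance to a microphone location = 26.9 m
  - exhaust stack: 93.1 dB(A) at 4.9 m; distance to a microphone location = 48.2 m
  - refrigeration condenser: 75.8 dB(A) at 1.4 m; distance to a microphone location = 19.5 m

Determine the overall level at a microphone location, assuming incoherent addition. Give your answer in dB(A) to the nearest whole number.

Propagate each source to the receiver with L = L_ref − 20·log₁₀(r/r_ref), then add intensities.
conveyor drive: 76.8 − 20·log₁₀(26.9/3.5) = 76.8 − 17.71 = 59.09 dB(A).
exhaust stack: 93.1 − 20·log₁₀(48.2/4.9) = 93.1 − 19.86 = 73.24 dB(A).
refrigeration condenser: 75.8 − 20·log₁₀(19.5/1.4) = 75.8 − 22.88 = 52.92 dB(A).
Σ 10^(L/10) = 2.211e+07 → L_total = 10·log₁₀(2.211e+07) = 73.45 dB(A).

73 dB(A)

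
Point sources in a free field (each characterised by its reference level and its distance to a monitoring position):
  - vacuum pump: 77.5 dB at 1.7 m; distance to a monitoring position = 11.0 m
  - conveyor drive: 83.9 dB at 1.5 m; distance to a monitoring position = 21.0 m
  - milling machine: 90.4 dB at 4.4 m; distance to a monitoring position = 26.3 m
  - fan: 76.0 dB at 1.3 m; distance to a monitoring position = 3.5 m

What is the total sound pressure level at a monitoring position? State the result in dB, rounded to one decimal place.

Propagate each source to the receiver with L = L_ref − 20·log₁₀(r/r_ref), then add intensities.
vacuum pump: 77.5 − 20·log₁₀(11.0/1.7) = 77.5 − 16.22 = 61.28 dB.
conveyor drive: 83.9 − 20·log₁₀(21.0/1.5) = 83.9 − 22.92 = 60.98 dB.
milling machine: 90.4 − 20·log₁₀(26.3/4.4) = 90.4 − 15.53 = 74.87 dB.
fan: 76.0 − 20·log₁₀(3.5/1.3) = 76.0 − 8.60 = 67.40 dB.
Σ 10^(L/10) = 3.878e+07 → L_total = 10·log₁₀(3.878e+07) = 75.89 dB.

75.9 dB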